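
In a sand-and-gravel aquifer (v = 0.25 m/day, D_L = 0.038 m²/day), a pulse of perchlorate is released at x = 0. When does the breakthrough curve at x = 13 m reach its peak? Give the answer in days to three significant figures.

For the 1D instantaneous-source solution, setting ∂C/∂t = 0 at fixed x gives v²t² + 2Dt − x² = 0, so t = (√(D² + v²x²) − D)/v².
√(D² + v²x²) = √(0.038² + 0.25² × 13²) = 3.250; v² = 0.0625.
t = (3.250 − 0.038)/0.0625 = 51.4 days (vs. the pure-advection estimate x/v = 52.0 d).

51.4 days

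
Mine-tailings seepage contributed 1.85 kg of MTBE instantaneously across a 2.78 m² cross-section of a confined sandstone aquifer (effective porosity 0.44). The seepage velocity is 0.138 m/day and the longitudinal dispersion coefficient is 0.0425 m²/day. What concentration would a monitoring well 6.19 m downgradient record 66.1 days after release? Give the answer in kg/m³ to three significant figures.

0.118 kg/m³

For an instantaneous plane source, C(x,t) = M/(n_e·A·√(4πDt)) · exp(−(x−vt)²/(4Dt)), with n_e·A the pore (flow) area.
Plume center vt = 0.138 × 66.1 = 9.1218 m, so the well at 6.19 m is 2.9318 m upgradient of the peak.
√(4πDt) = 5.942 m, giving peak height M/(n_e·A·√(4πDt)) = 1.85/(0.44 × 2.78 × 5.942) = 0.2545 kg/m³.
(x−vt)²/(4Dt) = (-2.9318)²/(4 × 0.0425 × 66.1) = 0.7649; exp(−0.7649) = 0.4654.
C = 0.2545 × 0.4654 = 0.118 kg/m³.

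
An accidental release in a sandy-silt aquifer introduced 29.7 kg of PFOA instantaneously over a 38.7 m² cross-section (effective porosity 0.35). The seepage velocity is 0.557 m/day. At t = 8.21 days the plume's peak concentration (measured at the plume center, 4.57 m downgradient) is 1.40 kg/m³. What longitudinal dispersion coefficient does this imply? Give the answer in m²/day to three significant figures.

0.0238 m²/day

At the plume center C_max = M/(n_e·A·√(4πDt)), so D = M²/(4πt·(n_e·A·C_max)²).
n_e·A·C_max = 0.35 × 38.7 × 1.40 = 18.96 kg/m.
D = 29.7²/(4π × 8.21 × 18.96²) = 0.0238 m²/day.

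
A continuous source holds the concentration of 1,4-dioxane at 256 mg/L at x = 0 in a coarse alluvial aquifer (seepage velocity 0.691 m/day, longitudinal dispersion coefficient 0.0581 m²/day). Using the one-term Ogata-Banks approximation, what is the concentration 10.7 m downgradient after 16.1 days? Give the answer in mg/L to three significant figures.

For a continuous step input, C/C₀ ≈ ½·erfc((x−vt)/(2√(Dt))).
vt = 0.691 × 16.1 = 11.1251 m and 2√(Dt) = 2√(0.0581 × 16.1) = 1.934 m.
Argument (x−vt)/(2√(Dt)) = (10.7 − 11.1251)/1.934 = -0.2198; ½·erfc(-0.2198) = 0.6220.
C = 256 × 0.6220 = 159 mg/L.

159 mg/L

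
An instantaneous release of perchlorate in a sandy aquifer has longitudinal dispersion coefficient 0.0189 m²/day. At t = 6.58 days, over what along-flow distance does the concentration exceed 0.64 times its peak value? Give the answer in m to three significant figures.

0.942 m

The plume is Gaussian with σ = √(2Dt) = √(2 × 0.0189 × 6.58) = 0.4987 m.
C/C_peak = exp(−Δx²/(2σ²)) = 0.64 ⇒ Δx = σ·√(−2 ln 0.64) = 0.4987 × 0.9448 = 0.4712 m.
Width = 2Δx = 0.942 m.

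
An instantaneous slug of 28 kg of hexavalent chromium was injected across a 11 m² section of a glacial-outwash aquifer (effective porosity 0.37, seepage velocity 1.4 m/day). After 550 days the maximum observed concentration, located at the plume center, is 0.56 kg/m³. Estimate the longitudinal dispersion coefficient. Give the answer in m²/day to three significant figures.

At the plume center C_max = M/(n_e·A·√(4πDt)), so D = M²/(4πt·(n_e·A·C_max)²).
n_e·A·C_max = 0.37 × 11 × 0.56 = 2.279 kg/m.
D = 28²/(4π × 550 × 2.279²) = 0.0218 m²/day.

0.0218 m²/day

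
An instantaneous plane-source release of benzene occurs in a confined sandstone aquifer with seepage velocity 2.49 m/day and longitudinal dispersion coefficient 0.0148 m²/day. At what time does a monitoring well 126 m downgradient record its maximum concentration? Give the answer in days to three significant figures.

50.6 days

For the 1D instantaneous-source solution, setting ∂C/∂t = 0 at fixed x gives v²t² + 2Dt − x² = 0, so t = (√(D² + v²x²) − D)/v².
√(D² + v²x²) = √(0.0148² + 2.49² × 126²) = 313.7; v² = 6.2001.
t = (313.7 − 0.0148)/6.2001 = 50.6 days (vs. the pure-advection estimate x/v = 50.6 d).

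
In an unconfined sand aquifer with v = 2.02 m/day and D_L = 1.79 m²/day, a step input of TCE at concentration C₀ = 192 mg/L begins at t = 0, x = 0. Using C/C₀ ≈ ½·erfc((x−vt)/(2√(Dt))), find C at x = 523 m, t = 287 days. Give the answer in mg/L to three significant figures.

185 mg/L

For a continuous step input, C/C₀ ≈ ½·erfc((x−vt)/(2√(Dt))).
vt = 2.02 × 287 = 579.74 m and 2√(Dt) = 2√(1.79 × 287) = 45.33 m.
Argument (x−vt)/(2√(Dt)) = (523 − 579.74)/45.33 = -1.252; ½·erfc(-1.252) = 0.9617.
C = 192 × 0.9617 = 185 mg/L.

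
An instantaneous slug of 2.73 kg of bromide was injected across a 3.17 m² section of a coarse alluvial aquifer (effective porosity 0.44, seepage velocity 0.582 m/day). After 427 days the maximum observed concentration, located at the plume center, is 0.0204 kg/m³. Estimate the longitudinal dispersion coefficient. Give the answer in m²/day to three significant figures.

1.72 m²/day

At the plume center C_max = M/(n_e·A·√(4πDt)), so D = M²/(4πt·(n_e·A·C_max)²).
n_e·A·C_max = 0.44 × 3.17 × 0.0204 = 0.02845 kg/m.
D = 2.73²/(4π × 427 × 0.02845²) = 1.72 m²/day.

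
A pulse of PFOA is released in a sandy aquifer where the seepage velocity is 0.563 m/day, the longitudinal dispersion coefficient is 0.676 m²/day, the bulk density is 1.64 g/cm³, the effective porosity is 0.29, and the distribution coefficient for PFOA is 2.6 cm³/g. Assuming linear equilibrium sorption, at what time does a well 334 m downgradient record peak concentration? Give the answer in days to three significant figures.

Retardation factor R = 1 + ρ_b·K_d/n = 1 + 1.64 × 2.6/0.29 = 15.70.
Sorption retards both mechanisms: v_R = v/R = 0.03586 m/day, D_R = D/R = 0.04306 m²/day.
Peak time from v_R²t² + 2D_R t − x² = 0: t = (√(D_R² + v_R²x²) − D_R)/v_R².
√(D_R² + v_R²x²) = √(0.04306² + 0.03586² × 334²) = 11.98; v_R² = 0.001286.
t = (11.98 − 0.04306)/0.001286 = 9280 days.

9280 days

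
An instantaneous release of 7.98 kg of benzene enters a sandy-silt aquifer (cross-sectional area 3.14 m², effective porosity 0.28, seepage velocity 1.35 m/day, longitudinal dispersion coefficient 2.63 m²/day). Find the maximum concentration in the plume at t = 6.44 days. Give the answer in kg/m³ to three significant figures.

0.622 kg/m³

The peak of an instantaneous 1D plume sits at x = vt; there the Gaussian factor is 1 and C_max = M/(n_e·A·√(4πDt)), where n_e·A is the pore area the mass is dissolved in.
√(4πDt) = √(4π × 2.63 × 6.44) = 14.59 m, so C_max = 7.98/(0.28 × 3.14 × 14.59) = 0.622 kg/m³.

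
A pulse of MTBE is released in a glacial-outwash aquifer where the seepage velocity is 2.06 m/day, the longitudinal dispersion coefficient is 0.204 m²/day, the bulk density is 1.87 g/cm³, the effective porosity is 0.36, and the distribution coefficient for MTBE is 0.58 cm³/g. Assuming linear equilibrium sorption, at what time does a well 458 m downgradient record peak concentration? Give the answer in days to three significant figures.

892 days

Retardation factor R = 1 + ρ_b·K_d/n = 1 + 1.87 × 0.58/0.36 = 4.013.
Sorption retards both mechanisms: v_R = v/R = 0.5133 m/day, D_R = D/R = 0.05083 m²/day.
Peak time from v_R²t² + 2D_R t − x² = 0: t = (√(D_R² + v_R²x²) − D_R)/v_R².
√(D_R² + v_R²x²) = √(0.05083² + 0.5133² × 458²) = 235.1; v_R² = 0.2635.
t = (235.1 − 0.05083)/0.2635 = 892 days.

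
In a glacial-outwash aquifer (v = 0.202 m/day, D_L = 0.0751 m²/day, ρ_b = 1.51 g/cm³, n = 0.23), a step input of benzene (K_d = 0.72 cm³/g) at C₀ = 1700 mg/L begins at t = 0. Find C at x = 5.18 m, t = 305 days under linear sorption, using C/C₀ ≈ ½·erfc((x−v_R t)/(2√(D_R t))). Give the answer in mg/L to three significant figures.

Retardation factor R = 1 + ρ_b·K_d/n = 1 + 1.51 × 0.72/0.23 = 5.727.
Sorption retards both mechanisms: v_R = v/R = 0.03527 m/day, D_R = D/R = 0.01311 m²/day.
v_R·t = 0.03527 × 305 = 10.75735 m; 2√(D_R t) = 3.999 m; argument = (5.18 − 10.75735)/3.999 = -1.395.
C = C₀ × ½·erfc(-1.395) = 1700 × 0.9757 = 1660 mg/L.

1660 mg/L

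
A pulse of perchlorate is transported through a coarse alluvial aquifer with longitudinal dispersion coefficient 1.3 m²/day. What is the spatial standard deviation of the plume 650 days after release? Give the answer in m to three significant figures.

41.1 m

Dispersive spreading gives a Gaussian with σ² = 2Dt; advection only shifts the center.
σ = √(2 × 1.3 × 650) = 41.1 m.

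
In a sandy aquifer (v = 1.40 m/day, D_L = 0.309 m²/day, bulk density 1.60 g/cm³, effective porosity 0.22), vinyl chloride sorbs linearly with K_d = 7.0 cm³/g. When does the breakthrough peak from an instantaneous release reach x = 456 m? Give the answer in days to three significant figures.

16900 days

Retardation factor R = 1 + ρ_b·K_d/n = 1 + 1.60 × 7.0/0.22 = 51.91.
Sorption retards both mechanisms: v_R = v/R = 0.02697 m/day, D_R = D/R = 0.005953 m²/day.
Peak time from v_R²t² + 2D_R t − x² = 0: t = (√(D_R² + v_R²x²) − D_R)/v_R².
√(D_R² + v_R²x²) = √(0.005953² + 0.02697² × 456²) = 12.30; v_R² = 0.0007274.
t = (12.30 − 0.005953)/0.0007274 = 16900 days.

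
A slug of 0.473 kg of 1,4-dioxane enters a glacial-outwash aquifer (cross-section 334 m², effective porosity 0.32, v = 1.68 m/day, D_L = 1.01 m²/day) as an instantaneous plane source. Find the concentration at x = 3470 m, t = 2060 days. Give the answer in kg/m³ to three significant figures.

2.71e-05 kg/m³

For an instantaneous plane source, C(x,t) = M/(n_e·A·√(4πDt)) · exp(−(x−vt)²/(4Dt)), with n_e·A the pore (flow) area.
Plume center vt = 1.68 × 2060 = 3460.8 m, so the well at 3470 m is 9.2 m downgradient of the peak.
√(4πDt) = 161.7 m, giving peak height M/(n_e·A·√(4πDt)) = 0.473/(0.32 × 334 × 161.7) = 2.737e-05 kg/m³.
(x−vt)²/(4Dt) = (9.2)²/(4 × 1.01 × 2060) = 0.01017; exp(−0.01017) = 0.9899.
C = 2.737e-05 × 0.9899 = 2.71e-05 kg/m³.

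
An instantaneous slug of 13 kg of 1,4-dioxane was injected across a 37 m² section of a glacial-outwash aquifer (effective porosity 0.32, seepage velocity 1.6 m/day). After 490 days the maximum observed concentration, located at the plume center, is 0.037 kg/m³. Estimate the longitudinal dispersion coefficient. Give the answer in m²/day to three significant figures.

At the plume center C_max = M/(n_e·A·√(4πDt)), so D = M²/(4πt·(n_e·A·C_max)²).
n_e·A·C_max = 0.32 × 37 × 0.037 = 0.4381 kg/m.
D = 13²/(4π × 490 × 0.4381²) = 0.143 m²/day.

0.143 m²/day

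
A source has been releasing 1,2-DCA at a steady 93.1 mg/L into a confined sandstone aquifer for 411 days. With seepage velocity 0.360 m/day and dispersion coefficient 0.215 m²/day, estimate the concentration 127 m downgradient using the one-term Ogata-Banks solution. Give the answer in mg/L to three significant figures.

87.8 mg/L

For a continuous step input, C/C₀ ≈ ½·erfc((x−vt)/(2√(Dt))).
vt = 0.360 × 411 = 147.96 m and 2√(Dt) = 2√(0.215 × 411) = 18.80 m.
Argument (x−vt)/(2√(Dt)) = (127 − 147.96)/18.80 = -1.115; ½·erfc(-1.115) = 0.9426.
C = 93.1 × 0.9426 = 87.8 mg/L.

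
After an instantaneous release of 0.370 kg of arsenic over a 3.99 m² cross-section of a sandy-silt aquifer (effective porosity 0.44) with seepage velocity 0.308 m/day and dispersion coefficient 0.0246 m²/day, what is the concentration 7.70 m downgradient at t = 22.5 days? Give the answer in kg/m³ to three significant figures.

For an instantaneous plane source, C(x,t) = M/(n_e·A·√(4πDt)) · exp(−(x−vt)²/(4Dt)), with n_e·A the pore (flow) area.
Plume center vt = 0.308 × 22.5 = 6.93 m, so the well at 7.70 m is 0.77 m downgradient of the peak.
√(4πDt) = 2.637 m, giving peak height M/(n_e·A·√(4πDt)) = 0.370/(0.44 × 3.99 × 2.637) = 0.07992 kg/m³.
(x−vt)²/(4Dt) = (0.77)²/(4 × 0.0246 × 22.5) = 0.2678; exp(−0.2678) = 0.7651.
C = 0.07992 × 0.7651 = 0.0611 kg/m³.

0.0611 kg/m³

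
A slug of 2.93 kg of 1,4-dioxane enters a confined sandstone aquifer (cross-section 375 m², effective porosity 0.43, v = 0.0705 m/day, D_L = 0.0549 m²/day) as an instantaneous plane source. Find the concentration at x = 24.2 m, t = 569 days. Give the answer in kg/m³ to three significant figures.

For an instantaneous plane source, C(x,t) = M/(n_e·A·√(4πDt)) · exp(−(x−vt)²/(4Dt)), with n_e·A the pore (flow) area.
Plume center vt = 0.0705 × 569 = 40.1145 m, so the well at 24.2 m is 15.9145 m upgradient of the peak.
√(4πDt) = 19.81 m, giving peak height M/(n_e·A·√(4πDt)) = 2.93/(0.43 × 375 × 19.81) = 0.0009172 kg/m³.
(x−vt)²/(4Dt) = (-15.9145)²/(4 × 0.0549 × 569) = 2.027; exp(−2.027) = 0.1317.
C = 0.0009172 × 0.1317 = 0.000121 kg/m³.

0.000121 kg/m³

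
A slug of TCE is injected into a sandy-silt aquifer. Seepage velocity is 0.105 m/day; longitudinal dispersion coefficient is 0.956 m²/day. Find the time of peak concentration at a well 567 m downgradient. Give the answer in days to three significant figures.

For the 1D instantaneous-source solution, setting ∂C/∂t = 0 at fixed x gives v²t² + 2Dt − x² = 0, so t = (√(D² + v²x²) − D)/v².
√(D² + v²x²) = √(0.956² + 0.105² × 567²) = 59.54; v² = 0.011025.
t = (59.54 − 0.956)/0.011025 = 5310 days (vs. the pure-advection estimate x/v = 5400 d).

5310 days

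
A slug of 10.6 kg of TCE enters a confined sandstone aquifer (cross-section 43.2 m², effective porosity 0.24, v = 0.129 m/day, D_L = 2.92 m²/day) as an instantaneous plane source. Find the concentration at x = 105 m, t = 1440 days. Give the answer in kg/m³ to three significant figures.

0.00302 kg/m³

For an instantaneous plane source, C(x,t) = M/(n_e·A·√(4πDt)) · exp(−(x−vt)²/(4Dt)), with n_e·A the pore (flow) area.
Plume center vt = 0.129 × 1440 = 185.76 m, so the well at 105 m is 80.76 m upgradient of the peak.
√(4πDt) = 229.9 m, giving peak height M/(n_e·A·√(4πDt)) = 10.6/(0.24 × 43.2 × 229.9) = 0.004447 kg/m³.
(x−vt)²/(4Dt) = (-80.76)²/(4 × 2.92 × 1440) = 0.3878; exp(−0.3878) = 0.6785.
C = 0.004447 × 0.6785 = 0.00302 kg/m³.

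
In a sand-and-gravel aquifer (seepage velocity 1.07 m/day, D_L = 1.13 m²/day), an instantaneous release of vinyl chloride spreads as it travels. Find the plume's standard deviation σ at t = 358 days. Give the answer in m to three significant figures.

28.4 m

Dispersive spreading gives a Gaussian with σ² = 2Dt; advection only shifts the center.
σ = √(2 × 1.13 × 358) = 28.4 m.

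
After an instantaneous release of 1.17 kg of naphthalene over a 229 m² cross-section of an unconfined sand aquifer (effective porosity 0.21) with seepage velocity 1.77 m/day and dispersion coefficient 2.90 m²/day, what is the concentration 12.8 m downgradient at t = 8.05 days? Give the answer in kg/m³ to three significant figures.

0.00139 kg/m³

For an instantaneous plane source, C(x,t) = M/(n_e·A·√(4πDt)) · exp(−(x−vt)²/(4Dt)), with n_e·A the pore (flow) area.
Plume center vt = 1.77 × 8.05 = 14.2485 m, so the well at 12.8 m is 1.4485 m upgradient of the peak.
√(4πDt) = 17.13 m, giving peak height M/(n_e·A·√(4πDt)) = 1.17/(0.21 × 229 × 17.13) = 0.001420 kg/m³.
(x−vt)²/(4Dt) = (-1.4485)²/(4 × 2.90 × 8.05) = 0.02247; exp(−0.02247) = 0.9778.
C = 0.001420 × 0.9778 = 0.00139 kg/m³.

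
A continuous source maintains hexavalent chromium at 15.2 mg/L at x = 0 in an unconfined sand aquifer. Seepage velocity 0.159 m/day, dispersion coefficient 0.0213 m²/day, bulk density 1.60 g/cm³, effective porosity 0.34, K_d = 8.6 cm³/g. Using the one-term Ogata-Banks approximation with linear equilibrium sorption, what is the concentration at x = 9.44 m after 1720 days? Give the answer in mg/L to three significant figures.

0.245 mg/L

Retardation factor R = 1 + ρ_b·K_d/n = 1 + 1.60 × 8.6/0.34 = 41.47.
Sorption retards both mechanisms: v_R = v/R = 0.003834 m/day, D_R = D/R = 0.0005136 m²/day.
v_R·t = 0.003834 × 1720 = 6.59448 m; 2√(D_R t) = 1.880 m; argument = (9.44 − 6.59448)/1.880 = 1.514.
C = C₀ × ½·erfc(1.514) = 15.2 × 0.01613 = 0.245 mg/L.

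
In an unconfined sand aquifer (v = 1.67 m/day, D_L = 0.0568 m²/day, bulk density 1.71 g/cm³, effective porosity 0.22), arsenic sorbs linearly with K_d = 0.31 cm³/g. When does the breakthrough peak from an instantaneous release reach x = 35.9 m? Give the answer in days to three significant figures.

Retardation factor R = 1 + ρ_b·K_d/n = 1 + 1.71 × 0.31/0.22 = 3.410.
Sorption retards both mechanisms: v_R = v/R = 0.4897 m/day, D_R = D/R = 0.01666 m²/day.
Peak time from v_R²t² + 2D_R t − x² = 0: t = (√(D_R² + v_R²x²) − D_R)/v_R².
√(D_R² + v_R²x²) = √(0.01666² + 0.4897² × 35.9²) = 17.58; v_R² = 0.2398.
t = (17.58 − 0.01666)/0.2398 = 73.2 days.

73.2 days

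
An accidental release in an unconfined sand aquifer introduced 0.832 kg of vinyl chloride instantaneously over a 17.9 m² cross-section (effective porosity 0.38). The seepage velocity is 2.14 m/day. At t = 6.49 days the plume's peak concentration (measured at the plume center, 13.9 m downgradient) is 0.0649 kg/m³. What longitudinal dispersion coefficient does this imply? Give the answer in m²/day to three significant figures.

0.0436 m²/day

At the plume center C_max = M/(n_e·A·√(4πDt)), so D = M²/(4πt·(n_e·A·C_max)²).
n_e·A·C_max = 0.38 × 17.9 × 0.0649 = 0.4414 kg/m.
D = 0.832²/(4π × 6.49 × 0.4414²) = 0.0436 m²/day.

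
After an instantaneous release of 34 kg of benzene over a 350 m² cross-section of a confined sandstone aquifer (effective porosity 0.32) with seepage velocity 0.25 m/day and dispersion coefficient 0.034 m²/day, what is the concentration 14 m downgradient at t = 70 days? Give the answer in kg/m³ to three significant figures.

For an instantaneous plane source, C(x,t) = M/(n_e·A·√(4πDt)) · exp(−(x−vt)²/(4Dt)), with n_e·A the pore (flow) area.
Plume center vt = 0.25 × 70 = 17.5 m, so the well at 14 m is 3.5 m upgradient of the peak.
√(4πDt) = 5.469 m, giving peak height M/(n_e·A·√(4πDt)) = 34/(0.32 × 350 × 5.469) = 0.05551 kg/m³.
(x−vt)²/(4Dt) = (-3.5)²/(4 × 0.034 × 70) = 1.287; exp(−1.287) = 0.2761.
C = 0.05551 × 0.2761 = 0.0153 kg/m³.

0.0153 kg/m³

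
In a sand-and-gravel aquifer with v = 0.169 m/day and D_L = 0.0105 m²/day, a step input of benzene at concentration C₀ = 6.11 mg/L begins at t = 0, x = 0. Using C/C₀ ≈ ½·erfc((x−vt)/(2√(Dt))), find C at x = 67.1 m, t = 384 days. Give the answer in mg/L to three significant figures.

For a continuous step input, C/C₀ ≈ ½·erfc((x−vt)/(2√(Dt))).
vt = 0.169 × 384 = 64.896 m and 2√(Dt) = 2√(0.0105 × 384) = 4.016 m.
Argument (x−vt)/(2√(Dt)) = (67.1 − 64.896)/4.016 = 0.5488; ½·erfc(0.5488) = 0.2188.
C = 6.11 × 0.2188 = 1.34 mg/L.

1.34 mg/L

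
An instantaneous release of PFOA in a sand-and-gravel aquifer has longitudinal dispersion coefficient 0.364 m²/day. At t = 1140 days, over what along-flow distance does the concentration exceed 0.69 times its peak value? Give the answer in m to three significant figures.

49.6 m

The plume is Gaussian with σ = √(2Dt) = √(2 × 0.364 × 1140) = 28.81 m.
C/C_peak = exp(−Δx²/(2σ²)) = 0.69 ⇒ Δx = σ·√(−2 ln 0.69) = 28.81 × 0.8615 = 24.82 m.
Width = 2Δx = 49.6 m.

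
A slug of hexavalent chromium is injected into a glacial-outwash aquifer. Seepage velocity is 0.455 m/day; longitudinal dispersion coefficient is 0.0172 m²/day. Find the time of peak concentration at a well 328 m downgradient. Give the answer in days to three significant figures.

For the 1D instantaneous-source solution, setting ∂C/∂t = 0 at fixed x gives v²t² + 2Dt − x² = 0, so t = (√(D² + v²x²) − D)/v².
√(D² + v²x²) = √(0.0172² + 0.455² × 328²) = 149.2; v² = 0.207025.
t = (149.2 − 0.0172)/0.207025 = 721 days (vs. the pure-advection estimate x/v = 721 d).

721 days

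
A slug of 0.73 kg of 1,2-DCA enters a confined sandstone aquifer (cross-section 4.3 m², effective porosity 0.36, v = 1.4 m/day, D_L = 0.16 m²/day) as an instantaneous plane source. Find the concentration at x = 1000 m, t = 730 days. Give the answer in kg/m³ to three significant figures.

For an instantaneous plane source, C(x,t) = M/(n_e·A·√(4πDt)) · exp(−(x−vt)²/(4Dt)), with n_e·A the pore (flow) area.
Plume center vt = 1.4 × 730 = 1022 m, so the well at 1000 m is 22 m upgradient of the peak.
√(4πDt) = 38.31 m, giving peak height M/(n_e·A·√(4πDt)) = 0.73/(0.36 × 4.3 × 38.31) = 0.01231 kg/m³.
(x−vt)²/(4Dt) = (-22)²/(4 × 0.16 × 730) = 1.036; exp(−1.036) = 0.3549.
C = 0.01231 × 0.3549 = 0.00437 kg/m³.

0.00437 kg/m³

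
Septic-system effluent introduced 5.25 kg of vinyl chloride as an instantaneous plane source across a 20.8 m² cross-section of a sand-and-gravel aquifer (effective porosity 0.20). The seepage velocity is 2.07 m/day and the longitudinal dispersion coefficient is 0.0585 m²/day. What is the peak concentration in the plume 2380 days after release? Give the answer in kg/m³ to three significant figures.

0.0302 kg/m³

The peak of an instantaneous 1D plume sits at x = vt; there the Gaussian factor is 1 and C_max = M/(n_e·A·√(4πDt)), where n_e·A is the pore area the mass is dissolved in.
√(4πDt) = √(4π × 0.0585 × 2380) = 41.83 m, so C_max = 5.25/(0.20 × 20.8 × 41.83) = 0.0302 kg/m³.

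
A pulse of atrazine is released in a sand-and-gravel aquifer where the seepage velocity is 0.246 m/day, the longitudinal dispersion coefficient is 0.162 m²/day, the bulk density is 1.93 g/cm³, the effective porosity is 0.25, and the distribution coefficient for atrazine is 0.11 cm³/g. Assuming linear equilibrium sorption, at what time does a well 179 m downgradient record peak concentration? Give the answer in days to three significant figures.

Retardation factor R = 1 + ρ_b·K_d/n = 1 + 1.93 × 0.11/0.25 = 1.849.
Sorption retards both mechanisms: v_R = v/R = 0.1330 m/day, D_R = D/R = 0.08761 m²/day.
Peak time from v_R²t² + 2D_R t − x² = 0: t = (√(D_R² + v_R²x²) − D_R)/v_R².
√(D_R² + v_R²x²) = √(0.08761² + 0.1330² × 179²) = 23.81; v_R² = 0.01769.
t = (23.81 − 0.08761)/0.01769 = 1340 days.

1340 days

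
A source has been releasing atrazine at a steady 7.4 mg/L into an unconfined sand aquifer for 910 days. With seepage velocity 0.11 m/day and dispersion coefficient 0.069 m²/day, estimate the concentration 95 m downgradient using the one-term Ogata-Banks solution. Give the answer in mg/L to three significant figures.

For a continuous step input, C/C₀ ≈ ½·erfc((x−vt)/(2√(Dt))).
vt = 0.11 × 910 = 100.1 m and 2√(Dt) = 2√(0.069 × 910) = 15.85 m.
Argument (x−vt)/(2√(Dt)) = (95 − 100.1)/15.85 = -0.3218; ½·erfc(-0.3218) = 0.6755.
C = 7.4 × 0.6755 = 5.00 mg/L.

5.00 mg/L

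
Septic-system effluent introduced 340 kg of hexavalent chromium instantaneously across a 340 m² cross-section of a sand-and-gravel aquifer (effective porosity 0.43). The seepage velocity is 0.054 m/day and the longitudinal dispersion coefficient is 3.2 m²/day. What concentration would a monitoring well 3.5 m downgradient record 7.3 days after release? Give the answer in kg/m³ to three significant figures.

For an instantaneous plane source, C(x,t) = M/(n_e·A·√(4πDt)) · exp(−(x−vt)²/(4Dt)), with n_e·A the pore (flow) area.
Plume center vt = 0.054 × 7.3 = 0.3942 m, so the well at 3.5 m is 3.1058 m downgradient of the peak.
√(4πDt) = 17.13 m, giving peak height M/(n_e·A·√(4πDt)) = 340/(0.43 × 340 × 17.13) = 0.1358 kg/m³.
(x−vt)²/(4Dt) = (3.1058)²/(4 × 3.2 × 7.3) = 0.1032; exp(−0.1032) = 0.9019.
C = 0.1358 × 0.9019 = 0.122 kg/m³.

0.122 kg/m³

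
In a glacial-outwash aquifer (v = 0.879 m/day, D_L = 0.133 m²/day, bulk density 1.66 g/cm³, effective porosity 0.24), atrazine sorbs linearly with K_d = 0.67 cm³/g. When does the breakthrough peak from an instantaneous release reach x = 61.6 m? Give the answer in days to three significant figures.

394 days

Retardation factor R = 1 + ρ_b·K_d/n = 1 + 1.66 × 0.67/0.24 = 5.634.
Sorption retards both mechanisms: v_R = v/R = 0.1560 m/day, D_R = D/R = 0.02361 m²/day.
Peak time from v_R²t² + 2D_R t − x² = 0: t = (√(D_R² + v_R²x²) − D_R)/v_R².
√(D_R² + v_R²x²) = √(0.02361² + 0.1560² × 61.6²) = 9.610; v_R² = 0.02434.
t = (9.610 − 0.02361)/0.02434 = 394 days.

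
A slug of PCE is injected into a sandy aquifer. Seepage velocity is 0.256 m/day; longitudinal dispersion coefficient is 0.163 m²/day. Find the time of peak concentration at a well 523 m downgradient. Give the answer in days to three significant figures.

2040 days

For the 1D instantaneous-source solution, setting ∂C/∂t = 0 at fixed x gives v²t² + 2Dt − x² = 0, so t = (√(D² + v²x²) − D)/v².
√(D² + v²x²) = √(0.163² + 0.256² × 523²) = 133.9; v² = 0.065536.
t = (133.9 − 0.163)/0.065536 = 2040 days (vs. the pure-advection estimate x/v = 2040 d).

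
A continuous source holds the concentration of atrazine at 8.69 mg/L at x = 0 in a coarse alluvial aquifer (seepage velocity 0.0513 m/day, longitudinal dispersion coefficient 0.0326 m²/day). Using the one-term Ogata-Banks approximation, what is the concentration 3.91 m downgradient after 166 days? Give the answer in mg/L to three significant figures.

7.99 mg/L

For a continuous step input, C/C₀ ≈ ½·erfc((x−vt)/(2√(Dt))).
vt = 0.0513 × 166 = 8.5158 m and 2√(Dt) = 2√(0.0326 × 166) = 4.653 m.
Argument (x−vt)/(2√(Dt)) = (3.91 − 8.5158)/4.653 = -0.9899; ½·erfc(-0.9899) = 0.9192.
C = 8.69 × 0.9192 = 7.99 mg/L.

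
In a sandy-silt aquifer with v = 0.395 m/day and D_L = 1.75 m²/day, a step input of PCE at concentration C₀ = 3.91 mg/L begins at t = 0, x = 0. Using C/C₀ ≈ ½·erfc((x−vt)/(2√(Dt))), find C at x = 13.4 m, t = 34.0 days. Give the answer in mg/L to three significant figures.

For a continuous step input, C/C₀ ≈ ½·erfc((x−vt)/(2√(Dt))).
vt = 0.395 × 34.0 = 13.43 m and 2√(Dt) = 2√(1.75 × 34.0) = 15.43 m.
Argument (x−vt)/(2√(Dt)) = (13.4 − 13.43)/15.43 = -0.001944; ½·erfc(-0.001944) = 0.5011.
C = 3.91 × 0.5011 = 1.96 mg/L.

1.96 mg/L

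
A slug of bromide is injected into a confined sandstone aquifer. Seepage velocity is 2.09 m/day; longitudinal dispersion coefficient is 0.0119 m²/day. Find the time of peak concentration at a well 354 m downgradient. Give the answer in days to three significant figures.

169 days

For the 1D instantaneous-source solution, setting ∂C/∂t = 0 at fixed x gives v²t² + 2Dt − x² = 0, so t = (√(D² + v²x²) − D)/v².
√(D² + v²x²) = √(0.0119² + 2.09² × 354²) = 739.9; v² = 4.3681.
t = (739.9 − 0.0119)/4.3681 = 169 days (vs. the pure-advection estimate x/v = 169 d).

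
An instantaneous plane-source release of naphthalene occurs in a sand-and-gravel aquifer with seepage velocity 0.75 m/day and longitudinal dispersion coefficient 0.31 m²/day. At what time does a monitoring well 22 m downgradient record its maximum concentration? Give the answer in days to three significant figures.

28.8 days

For the 1D instantaneous-source solution, setting ∂C/∂t = 0 at fixed x gives v²t² + 2Dt − x² = 0, so t = (√(D² + v²x²) − D)/v².
√(D² + v²x²) = √(0.31² + 0.75² × 22²) = 16.50; v² = 0.5625.
t = (16.50 − 0.31)/0.5625 = 28.8 days (vs. the pure-advection estimate x/v = 29.3 d).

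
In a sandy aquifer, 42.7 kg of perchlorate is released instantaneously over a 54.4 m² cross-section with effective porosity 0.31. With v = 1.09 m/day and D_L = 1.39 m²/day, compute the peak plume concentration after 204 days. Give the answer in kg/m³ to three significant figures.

0.0424 kg/m³

The peak of an instantaneous 1D plume sits at x = vt; there the Gaussian factor is 1 and C_max = M/(n_e·A·√(4πDt)), where n_e·A is the pore area the mass is dissolved in.
√(4πDt) = √(4π × 1.39 × 204) = 59.69 m, so C_max = 42.7/(0.31 × 54.4 × 59.69) = 0.0424 kg/m³.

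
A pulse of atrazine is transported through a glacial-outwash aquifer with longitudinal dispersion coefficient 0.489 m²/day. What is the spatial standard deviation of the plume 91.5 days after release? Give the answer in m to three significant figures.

9.46 m

Dispersive spreading gives a Gaussian with σ² = 2Dt; advection only shifts the center.
σ = √(2 × 0.489 × 91.5) = 9.46 m.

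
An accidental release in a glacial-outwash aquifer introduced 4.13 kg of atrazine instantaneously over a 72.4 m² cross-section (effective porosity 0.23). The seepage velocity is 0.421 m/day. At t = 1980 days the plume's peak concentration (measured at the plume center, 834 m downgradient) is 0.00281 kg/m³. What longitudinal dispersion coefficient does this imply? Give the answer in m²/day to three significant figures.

0.313 m²/day

At the plume center C_max = M/(n_e·A·√(4πDt)), so D = M²/(4πt·(n_e·A·C_max)²).
n_e·A·C_max = 0.23 × 72.4 × 0.00281 = 0.04679 kg/m.
D = 4.13²/(4π × 1980 × 0.04679²) = 0.313 m²/day.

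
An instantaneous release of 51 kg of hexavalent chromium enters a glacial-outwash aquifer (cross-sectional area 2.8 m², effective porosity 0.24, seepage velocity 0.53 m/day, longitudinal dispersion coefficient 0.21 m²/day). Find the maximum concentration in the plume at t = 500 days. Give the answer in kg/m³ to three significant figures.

2.09 kg/m³

The peak of an instantaneous 1D plume sits at x = vt; there the Gaussian factor is 1 and C_max = M/(n_e·A·√(4πDt)), where n_e·A is the pore area the mass is dissolved in.
√(4πDt) = √(4π × 0.21 × 500) = 36.32 m, so C_max = 51/(0.24 × 2.8 × 36.32) = 2.09 kg/m³.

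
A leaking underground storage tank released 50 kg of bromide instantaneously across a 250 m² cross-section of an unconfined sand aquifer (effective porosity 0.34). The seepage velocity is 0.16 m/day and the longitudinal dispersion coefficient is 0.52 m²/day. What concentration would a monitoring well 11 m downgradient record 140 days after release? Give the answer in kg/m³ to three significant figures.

For an instantaneous plane source, C(x,t) = M/(n_e·A·√(4πDt)) · exp(−(x−vt)²/(4Dt)), with n_e·A the pore (flow) area.
Plume center vt = 0.16 × 140 = 22.4 m, so the well at 11 m is 11.4 m upgradient of the peak.
√(4πDt) = 30.25 m, giving peak height M/(n_e·A·√(4πDt)) = 50/(0.34 × 250 × 30.25) = 0.01945 kg/m³.
(x−vt)²/(4Dt) = (-11.4)²/(4 × 0.52 × 140) = 0.4463; exp(−0.4463) = 0.6400.
C = 0.01945 × 0.6400 = 0.0124 kg/m³.

0.0124 kg/m³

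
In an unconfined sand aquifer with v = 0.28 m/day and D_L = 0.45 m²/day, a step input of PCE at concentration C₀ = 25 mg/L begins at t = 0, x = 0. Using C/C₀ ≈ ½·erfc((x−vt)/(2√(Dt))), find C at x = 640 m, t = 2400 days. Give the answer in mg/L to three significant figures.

For a continuous step input, C/C₀ ≈ ½·erfc((x−vt)/(2√(Dt))).
vt = 0.28 × 2400 = 672 m and 2√(Dt) = 2√(0.45 × 2400) = 65.73 m.
Argument (x−vt)/(2√(Dt)) = (640 − 672)/65.73 = -0.4868; ½·erfc(-0.4868) = 0.7544.
C = 25 × 0.7544 = 18.9 mg/L.

18.9 mg/L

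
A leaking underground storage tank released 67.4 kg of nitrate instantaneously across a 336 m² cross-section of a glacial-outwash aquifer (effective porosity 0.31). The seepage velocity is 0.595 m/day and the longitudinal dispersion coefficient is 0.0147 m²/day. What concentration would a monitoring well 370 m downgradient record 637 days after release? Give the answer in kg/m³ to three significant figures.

For an instantaneous plane source, C(x,t) = M/(n_e·A·√(4πDt)) · exp(−(x−vt)²/(4Dt)), with n_e·A the pore (flow) area.
Plume center vt = 0.595 × 637 = 379.015 m, so the well at 370 m is 9.015 m upgradient of the peak.
√(4πDt) = 10.85 m, giving peak height M/(n_e·A·√(4πDt)) = 67.4/(0.31 × 336 × 10.85) = 0.05964 kg/m³.
(x−vt)²/(4Dt) = (-9.015)²/(4 × 0.0147 × 637) = 2.170; exp(−2.170) = 0.1142.
C = 0.05964 × 0.1142 = 0.00681 kg/m³.

0.00681 kg/m³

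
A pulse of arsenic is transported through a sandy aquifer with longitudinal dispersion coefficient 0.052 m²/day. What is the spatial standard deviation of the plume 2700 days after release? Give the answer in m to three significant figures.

16.8 m

Dispersive spreading gives a Gaussian with σ² = 2Dt; advection only shifts the center.
σ = √(2 × 0.052 × 2700) = 16.8 m.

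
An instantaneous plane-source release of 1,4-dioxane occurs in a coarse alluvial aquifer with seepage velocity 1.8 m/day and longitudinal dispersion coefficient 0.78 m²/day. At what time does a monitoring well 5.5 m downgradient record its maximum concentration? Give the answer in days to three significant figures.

For the 1D instantaneous-source solution, setting ∂C/∂t = 0 at fixed x gives v²t² + 2Dt − x² = 0, so t = (√(D² + v²x²) − D)/v².
√(D² + v²x²) = √(0.78² + 1.8² × 5.5²) = 9.931; v² = 3.24.
t = (9.931 − 0.78)/3.24 = 2.82 days (vs. the pure-advection estimate x/v = 3.06 d).

2.82 days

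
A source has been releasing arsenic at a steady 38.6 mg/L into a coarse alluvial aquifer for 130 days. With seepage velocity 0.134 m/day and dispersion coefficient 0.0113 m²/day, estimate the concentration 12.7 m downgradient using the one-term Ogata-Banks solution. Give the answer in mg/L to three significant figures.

For a continuous step input, C/C₀ ≈ ½·erfc((x−vt)/(2√(Dt))).
vt = 0.134 × 130 = 17.42 m and 2√(Dt) = 2√(0.0113 × 130) = 2.424 m.
Argument (x−vt)/(2√(Dt)) = (12.7 − 17.42)/2.424 = -1.947; ½·erfc(-1.947) = 0.9971.
C = 38.6 × 0.9971 = 38.5 mg/L.

38.5 mg/L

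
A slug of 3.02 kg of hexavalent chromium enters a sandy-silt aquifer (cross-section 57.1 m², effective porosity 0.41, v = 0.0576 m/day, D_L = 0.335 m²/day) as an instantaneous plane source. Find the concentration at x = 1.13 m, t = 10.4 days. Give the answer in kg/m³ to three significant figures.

For an instantaneous plane source, C(x,t) = M/(n_e·A·√(4πDt)) · exp(−(x−vt)²/(4Dt)), with n_e·A the pore (flow) area.
Plume center vt = 0.0576 × 10.4 = 0.59904 m, so the well at 1.13 m is 0.53096 m downgradient of the peak.
√(4πDt) = 6.617 m, giving peak height M/(n_e·A·√(4πDt)) = 3.02/(0.41 × 57.1 × 6.617) = 0.01950 kg/m³.
(x−vt)²/(4Dt) = (0.53096)²/(4 × 0.335 × 10.4) = 0.02023; exp(−0.02023) = 0.9800.
C = 0.01950 × 0.9800 = 0.0191 kg/m³.

0.0191 kg/m³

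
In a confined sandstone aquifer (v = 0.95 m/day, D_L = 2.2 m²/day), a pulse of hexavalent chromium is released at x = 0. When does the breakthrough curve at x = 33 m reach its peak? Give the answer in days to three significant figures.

For the 1D instantaneous-source solution, setting ∂C/∂t = 0 at fixed x gives v²t² + 2Dt − x² = 0, so t = (√(D² + v²x²) − D)/v².
√(D² + v²x²) = √(2.2² + 0.95² × 33²) = 31.43; v² = 0.9025.
t = (31.43 − 2.2)/0.9025 = 32.4 days (vs. the pure-advection estimate x/v = 34.7 d).

32.4 days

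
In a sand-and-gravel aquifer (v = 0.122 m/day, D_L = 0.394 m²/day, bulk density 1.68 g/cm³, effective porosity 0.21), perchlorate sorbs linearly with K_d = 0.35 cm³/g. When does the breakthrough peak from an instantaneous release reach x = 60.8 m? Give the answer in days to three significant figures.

1800 days

Retardation factor R = 1 + ρ_b·K_d/n = 1 + 1.68 × 0.35/0.21 = 3.800.
Sorption retards both mechanisms: v_R = v/R = 0.03211 m/day, D_R = D/R = 0.1037 m²/day.
Peak time from v_R²t² + 2D_R t − x² = 0: t = (√(D_R² + v_R²x²) − D_R)/v_R².
√(D_R² + v_R²x²) = √(0.1037² + 0.03211² × 60.8²) = 1.955; v_R² = 0.001031.
t = (1.955 − 0.1037)/0.001031 = 1800 days.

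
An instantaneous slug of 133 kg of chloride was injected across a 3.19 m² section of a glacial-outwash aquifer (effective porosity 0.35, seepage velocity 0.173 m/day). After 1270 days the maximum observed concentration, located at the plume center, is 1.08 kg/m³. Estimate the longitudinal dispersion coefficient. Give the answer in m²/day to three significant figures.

At the plume center C_max = M/(n_e·A·√(4πDt)), so D = M²/(4πt·(n_e·A·C_max)²).
n_e·A·C_max = 0.35 × 3.19 × 1.08 = 1.206 kg/m.
D = 133²/(4π × 1270 × 1.206²) = 0.762 m²/day.

0.762 m²/day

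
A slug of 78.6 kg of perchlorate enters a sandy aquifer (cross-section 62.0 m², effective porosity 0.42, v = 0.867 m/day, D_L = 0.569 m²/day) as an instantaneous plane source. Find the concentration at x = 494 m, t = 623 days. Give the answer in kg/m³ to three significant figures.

For an instantaneous plane source, C(x,t) = M/(n_e·A·√(4πDt)) · exp(−(x−vt)²/(4Dt)), with n_e·A the pore (flow) area.
Plume center vt = 0.867 × 623 = 540.141 m, so the well at 494 m is 46.141 m upgradient of the peak.
√(4πDt) = 66.74 m, giving peak height M/(n_e·A·√(4πDt)) = 78.6/(0.42 × 62.0 × 66.74) = 0.04523 kg/m³.
(x−vt)²/(4Dt) = (-46.141)²/(4 × 0.569 × 623) = 1.501; exp(−1.501) = 0.2229.
C = 0.04523 × 0.2229 = 0.0101 kg/m³.

0.0101 kg/m³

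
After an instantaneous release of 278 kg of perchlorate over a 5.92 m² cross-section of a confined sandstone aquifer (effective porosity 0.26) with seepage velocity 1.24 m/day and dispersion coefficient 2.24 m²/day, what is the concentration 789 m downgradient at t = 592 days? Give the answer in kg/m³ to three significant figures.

0.792 kg/m³

For an instantaneous plane source, C(x,t) = M/(n_e·A·√(4πDt)) · exp(−(x−vt)²/(4Dt)), with n_e·A the pore (flow) area.
Plume center vt = 1.24 × 592 = 734.08 m, so the well at 789 m is 54.92 m downgradient of the peak.
√(4πDt) = 129.1 m, giving peak height M/(n_e·A·√(4πDt)) = 278/(0.26 × 5.92 × 129.1) = 1.399 kg/m³.
(x−vt)²/(4Dt) = (54.92)²/(4 × 2.24 × 592) = 0.5686; exp(−0.5686) = 0.5663.
C = 1.399 × 0.5663 = 0.792 kg/m³.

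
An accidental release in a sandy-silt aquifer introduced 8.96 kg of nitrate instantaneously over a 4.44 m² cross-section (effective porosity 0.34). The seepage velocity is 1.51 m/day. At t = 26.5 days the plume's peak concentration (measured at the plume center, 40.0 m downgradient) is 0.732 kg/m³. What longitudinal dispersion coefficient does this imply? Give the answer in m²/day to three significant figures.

At the plume center C_max = M/(n_e·A·√(4πDt)), so D = M²/(4πt·(n_e·A·C_max)²).
n_e·A·C_max = 0.34 × 4.44 × 0.732 = 1.105 kg/m.
D = 8.96²/(4π × 26.5 × 1.105²) = 0.197 m²/day.

0.197 m²/day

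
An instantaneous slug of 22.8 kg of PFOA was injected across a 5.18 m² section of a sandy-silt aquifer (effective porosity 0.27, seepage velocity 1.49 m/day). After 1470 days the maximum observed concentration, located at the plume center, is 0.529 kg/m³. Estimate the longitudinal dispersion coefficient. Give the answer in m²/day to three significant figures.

0.0514 m²/day

At the plume center C_max = M/(n_e·A·√(4πDt)), so D = M²/(4πt·(n_e·A·C_max)²).
n_e·A·C_max = 0.27 × 5.18 × 0.529 = 0.7399 kg/m.
D = 22.8²/(4π × 1470 × 0.7399²) = 0.0514 m²/day.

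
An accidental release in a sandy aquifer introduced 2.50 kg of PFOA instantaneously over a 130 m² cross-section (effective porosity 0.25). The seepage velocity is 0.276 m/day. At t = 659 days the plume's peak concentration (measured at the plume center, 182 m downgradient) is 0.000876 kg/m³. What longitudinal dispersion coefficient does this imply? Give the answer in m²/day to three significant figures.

At the plume center C_max = M/(n_e·A·√(4πDt)), so D = M²/(4πt·(n_e·A·C_max)²).
n_e·A·C_max = 0.25 × 130 × 0.000876 = 0.02847 kg/m.
D = 2.50²/(4π × 659 × 0.02847²) = 0.931 m²/day.

0.931 m²/day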